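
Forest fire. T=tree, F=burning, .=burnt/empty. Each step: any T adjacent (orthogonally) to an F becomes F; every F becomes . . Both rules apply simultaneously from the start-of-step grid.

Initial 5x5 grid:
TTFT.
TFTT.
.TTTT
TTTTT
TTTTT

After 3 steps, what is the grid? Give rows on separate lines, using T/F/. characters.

Step 1: 5 trees catch fire, 2 burn out
  TF.F.
  F.FT.
  .FTTT
  TTTTT
  TTTTT
Step 2: 4 trees catch fire, 5 burn out
  F....
  ...F.
  ..FTT
  TFTTT
  TTTTT
Step 3: 4 trees catch fire, 4 burn out
  .....
  .....
  ...FT
  F.FTT
  TFTTT

.....
.....
...FT
F.FTT
TFTTT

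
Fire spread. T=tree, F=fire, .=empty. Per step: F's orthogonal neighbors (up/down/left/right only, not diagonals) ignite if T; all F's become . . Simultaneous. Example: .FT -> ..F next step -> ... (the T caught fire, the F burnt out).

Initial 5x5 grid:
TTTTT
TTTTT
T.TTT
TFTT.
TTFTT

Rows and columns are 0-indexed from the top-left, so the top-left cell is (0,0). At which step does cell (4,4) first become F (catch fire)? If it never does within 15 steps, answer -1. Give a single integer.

Step 1: cell (4,4)='T' (+4 fires, +2 burnt)
Step 2: cell (4,4)='F' (+5 fires, +4 burnt)
  -> target ignites at step 2
Step 3: cell (4,4)='.' (+3 fires, +5 burnt)
Step 4: cell (4,4)='.' (+5 fires, +3 burnt)
Step 5: cell (4,4)='.' (+3 fires, +5 burnt)
Step 6: cell (4,4)='.' (+1 fires, +3 burnt)
Step 7: cell (4,4)='.' (+0 fires, +1 burnt)
  fire out at step 7

2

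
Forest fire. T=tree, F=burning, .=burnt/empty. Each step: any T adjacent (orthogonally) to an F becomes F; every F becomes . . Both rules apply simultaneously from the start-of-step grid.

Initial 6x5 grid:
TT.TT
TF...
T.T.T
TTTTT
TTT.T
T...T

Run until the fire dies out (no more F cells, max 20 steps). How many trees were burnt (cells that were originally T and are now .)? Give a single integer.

Step 1: +2 fires, +1 burnt (F count now 2)
Step 2: +2 fires, +2 burnt (F count now 2)
Step 3: +1 fires, +2 burnt (F count now 1)
Step 4: +2 fires, +1 burnt (F count now 2)
Step 5: +3 fires, +2 burnt (F count now 3)
Step 6: +3 fires, +3 burnt (F count now 3)
Step 7: +1 fires, +3 burnt (F count now 1)
Step 8: +2 fires, +1 burnt (F count now 2)
Step 9: +1 fires, +2 burnt (F count now 1)
Step 10: +0 fires, +1 burnt (F count now 0)
Fire out after step 10
Initially T: 19, now '.': 28
Total burnt (originally-T cells now '.'): 17

Answer: 17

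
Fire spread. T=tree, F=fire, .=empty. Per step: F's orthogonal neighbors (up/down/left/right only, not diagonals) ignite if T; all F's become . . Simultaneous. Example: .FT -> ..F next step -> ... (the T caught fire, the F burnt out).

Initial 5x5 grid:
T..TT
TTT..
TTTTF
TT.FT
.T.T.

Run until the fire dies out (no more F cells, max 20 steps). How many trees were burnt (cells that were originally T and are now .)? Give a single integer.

Answer: 13

Derivation:
Step 1: +3 fires, +2 burnt (F count now 3)
Step 2: +1 fires, +3 burnt (F count now 1)
Step 3: +2 fires, +1 burnt (F count now 2)
Step 4: +3 fires, +2 burnt (F count now 3)
Step 5: +3 fires, +3 burnt (F count now 3)
Step 6: +1 fires, +3 burnt (F count now 1)
Step 7: +0 fires, +1 burnt (F count now 0)
Fire out after step 7
Initially T: 15, now '.': 23
Total burnt (originally-T cells now '.'): 13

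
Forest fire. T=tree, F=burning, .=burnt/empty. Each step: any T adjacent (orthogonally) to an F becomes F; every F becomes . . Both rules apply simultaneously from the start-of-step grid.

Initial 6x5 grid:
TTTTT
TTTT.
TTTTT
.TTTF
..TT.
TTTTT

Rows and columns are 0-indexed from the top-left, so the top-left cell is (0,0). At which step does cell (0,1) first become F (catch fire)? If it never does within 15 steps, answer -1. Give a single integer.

Step 1: cell (0,1)='T' (+2 fires, +1 burnt)
Step 2: cell (0,1)='T' (+3 fires, +2 burnt)
Step 3: cell (0,1)='T' (+5 fires, +3 burnt)
Step 4: cell (0,1)='T' (+5 fires, +5 burnt)
Step 5: cell (0,1)='T' (+5 fires, +5 burnt)
Step 6: cell (0,1)='F' (+3 fires, +5 burnt)
  -> target ignites at step 6
Step 7: cell (0,1)='.' (+1 fires, +3 burnt)
Step 8: cell (0,1)='.' (+0 fires, +1 burnt)
  fire out at step 8

6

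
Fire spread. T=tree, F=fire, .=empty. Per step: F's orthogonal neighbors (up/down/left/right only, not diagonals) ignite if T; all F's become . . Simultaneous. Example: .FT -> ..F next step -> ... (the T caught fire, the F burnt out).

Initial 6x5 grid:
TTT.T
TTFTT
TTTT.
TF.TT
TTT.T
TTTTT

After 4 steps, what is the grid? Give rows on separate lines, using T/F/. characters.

Step 1: 7 trees catch fire, 2 burn out
  TTF.T
  TF.FT
  TFFT.
  F..TT
  TFT.T
  TTTTT
Step 2: 8 trees catch fire, 7 burn out
  TF..T
  F...F
  F..F.
  ...TT
  F.F.T
  TFTTT
Step 3: 5 trees catch fire, 8 burn out
  F...F
  .....
  .....
  ...FT
  ....T
  F.FTT
Step 4: 2 trees catch fire, 5 burn out
  .....
  .....
  .....
  ....F
  ....T
  ...FT

.....
.....
.....
....F
....T
...FT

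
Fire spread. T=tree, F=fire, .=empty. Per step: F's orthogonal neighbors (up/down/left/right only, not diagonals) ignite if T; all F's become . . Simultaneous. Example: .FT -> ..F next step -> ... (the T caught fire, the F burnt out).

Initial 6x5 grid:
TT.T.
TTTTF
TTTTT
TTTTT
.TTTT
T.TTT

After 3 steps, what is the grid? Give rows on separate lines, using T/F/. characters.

Step 1: 2 trees catch fire, 1 burn out
  TT.T.
  TTTF.
  TTTTF
  TTTTT
  .TTTT
  T.TTT
Step 2: 4 trees catch fire, 2 burn out
  TT.F.
  TTF..
  TTTF.
  TTTTF
  .TTTT
  T.TTT
Step 3: 4 trees catch fire, 4 burn out
  TT...
  TF...
  TTF..
  TTTF.
  .TTTF
  T.TTT

TT...
TF...
TTF..
TTTF.
.TTTF
T.TTT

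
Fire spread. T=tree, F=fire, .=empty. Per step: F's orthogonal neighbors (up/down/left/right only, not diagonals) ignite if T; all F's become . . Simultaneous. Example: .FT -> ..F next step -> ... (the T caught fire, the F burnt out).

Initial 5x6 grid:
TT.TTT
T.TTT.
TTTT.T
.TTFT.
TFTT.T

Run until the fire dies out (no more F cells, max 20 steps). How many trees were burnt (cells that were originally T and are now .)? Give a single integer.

Step 1: +7 fires, +2 burnt (F count now 7)
Step 2: +3 fires, +7 burnt (F count now 3)
Step 3: +4 fires, +3 burnt (F count now 4)
Step 4: +2 fires, +4 burnt (F count now 2)
Step 5: +2 fires, +2 burnt (F count now 2)
Step 6: +1 fires, +2 burnt (F count now 1)
Step 7: +0 fires, +1 burnt (F count now 0)
Fire out after step 7
Initially T: 21, now '.': 28
Total burnt (originally-T cells now '.'): 19

Answer: 19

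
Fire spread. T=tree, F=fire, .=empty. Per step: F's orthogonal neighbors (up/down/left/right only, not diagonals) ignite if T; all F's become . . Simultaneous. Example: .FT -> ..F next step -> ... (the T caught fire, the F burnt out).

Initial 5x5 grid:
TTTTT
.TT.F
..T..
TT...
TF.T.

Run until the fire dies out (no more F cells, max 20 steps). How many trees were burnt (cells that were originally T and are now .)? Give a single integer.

Step 1: +3 fires, +2 burnt (F count now 3)
Step 2: +2 fires, +3 burnt (F count now 2)
Step 3: +1 fires, +2 burnt (F count now 1)
Step 4: +2 fires, +1 burnt (F count now 2)
Step 5: +3 fires, +2 burnt (F count now 3)
Step 6: +0 fires, +3 burnt (F count now 0)
Fire out after step 6
Initially T: 12, now '.': 24
Total burnt (originally-T cells now '.'): 11

Answer: 11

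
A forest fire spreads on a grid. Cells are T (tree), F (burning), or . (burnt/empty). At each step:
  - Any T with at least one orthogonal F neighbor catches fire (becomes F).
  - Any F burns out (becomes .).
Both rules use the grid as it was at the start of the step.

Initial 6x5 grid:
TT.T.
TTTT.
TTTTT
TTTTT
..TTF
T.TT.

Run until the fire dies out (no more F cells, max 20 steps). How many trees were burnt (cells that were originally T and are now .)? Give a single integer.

Answer: 21

Derivation:
Step 1: +2 fires, +1 burnt (F count now 2)
Step 2: +4 fires, +2 burnt (F count now 4)
Step 3: +3 fires, +4 burnt (F count now 3)
Step 4: +3 fires, +3 burnt (F count now 3)
Step 5: +4 fires, +3 burnt (F count now 4)
Step 6: +2 fires, +4 burnt (F count now 2)
Step 7: +2 fires, +2 burnt (F count now 2)
Step 8: +1 fires, +2 burnt (F count now 1)
Step 9: +0 fires, +1 burnt (F count now 0)
Fire out after step 9
Initially T: 22, now '.': 29
Total burnt (originally-T cells now '.'): 21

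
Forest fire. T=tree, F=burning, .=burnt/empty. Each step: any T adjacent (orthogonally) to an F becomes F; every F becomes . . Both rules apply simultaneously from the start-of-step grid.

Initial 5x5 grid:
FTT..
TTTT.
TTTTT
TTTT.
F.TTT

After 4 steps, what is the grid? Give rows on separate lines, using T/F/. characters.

Step 1: 3 trees catch fire, 2 burn out
  .FT..
  FTTT.
  TTTTT
  FTTT.
  ..TTT
Step 2: 4 trees catch fire, 3 burn out
  ..F..
  .FTT.
  FTTTT
  .FTT.
  ..TTT
Step 3: 3 trees catch fire, 4 burn out
  .....
  ..FT.
  .FTTT
  ..FT.
  ..TTT
Step 4: 4 trees catch fire, 3 burn out
  .....
  ...F.
  ..FTT
  ...F.
  ..FTT

.....
...F.
..FTT
...F.
..FTT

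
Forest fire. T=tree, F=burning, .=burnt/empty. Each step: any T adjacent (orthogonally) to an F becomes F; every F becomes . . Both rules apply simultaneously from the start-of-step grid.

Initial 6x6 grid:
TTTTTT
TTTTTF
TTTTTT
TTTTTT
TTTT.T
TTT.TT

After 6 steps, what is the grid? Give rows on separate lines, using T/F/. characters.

Step 1: 3 trees catch fire, 1 burn out
  TTTTTF
  TTTTF.
  TTTTTF
  TTTTTT
  TTTT.T
  TTT.TT
Step 2: 4 trees catch fire, 3 burn out
  TTTTF.
  TTTF..
  TTTTF.
  TTTTTF
  TTTT.T
  TTT.TT
Step 3: 5 trees catch fire, 4 burn out
  TTTF..
  TTF...
  TTTF..
  TTTTF.
  TTTT.F
  TTT.TT
Step 4: 5 trees catch fire, 5 burn out
  TTF...
  TF....
  TTF...
  TTTF..
  TTTT..
  TTT.TF
Step 5: 6 trees catch fire, 5 burn out
  TF....
  F.....
  TF....
  TTF...
  TTTF..
  TTT.F.
Step 6: 4 trees catch fire, 6 burn out
  F.....
  ......
  F.....
  TF....
  TTF...
  TTT...

F.....
......
F.....
TF....
TTF...
TTT...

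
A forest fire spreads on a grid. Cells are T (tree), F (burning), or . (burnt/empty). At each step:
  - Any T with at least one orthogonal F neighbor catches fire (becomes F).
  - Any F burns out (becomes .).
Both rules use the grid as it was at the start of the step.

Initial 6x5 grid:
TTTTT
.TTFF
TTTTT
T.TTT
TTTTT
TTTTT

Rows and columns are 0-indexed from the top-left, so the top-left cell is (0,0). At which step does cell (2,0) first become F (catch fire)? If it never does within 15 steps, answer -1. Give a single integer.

Step 1: cell (2,0)='T' (+5 fires, +2 burnt)
Step 2: cell (2,0)='T' (+5 fires, +5 burnt)
Step 3: cell (2,0)='T' (+5 fires, +5 burnt)
Step 4: cell (2,0)='F' (+5 fires, +5 burnt)
  -> target ignites at step 4
Step 5: cell (2,0)='.' (+3 fires, +5 burnt)
Step 6: cell (2,0)='.' (+2 fires, +3 burnt)
Step 7: cell (2,0)='.' (+1 fires, +2 burnt)
Step 8: cell (2,0)='.' (+0 fires, +1 burnt)
  fire out at step 8

4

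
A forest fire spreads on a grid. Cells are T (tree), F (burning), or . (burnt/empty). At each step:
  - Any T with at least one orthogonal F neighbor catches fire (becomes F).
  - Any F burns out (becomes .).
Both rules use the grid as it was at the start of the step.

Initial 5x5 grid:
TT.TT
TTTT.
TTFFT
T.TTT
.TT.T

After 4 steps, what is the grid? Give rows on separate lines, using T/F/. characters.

Step 1: 6 trees catch fire, 2 burn out
  TT.TT
  TTFF.
  TF..F
  T.FFT
  .TT.T
Step 2: 5 trees catch fire, 6 burn out
  TT.FT
  TF...
  F....
  T...F
  .TF.T
Step 3: 6 trees catch fire, 5 burn out
  TF..F
  F....
  .....
  F....
  .F..F
Step 4: 1 trees catch fire, 6 burn out
  F....
  .....
  .....
  .....
  .....

F....
.....
.....
.....
.....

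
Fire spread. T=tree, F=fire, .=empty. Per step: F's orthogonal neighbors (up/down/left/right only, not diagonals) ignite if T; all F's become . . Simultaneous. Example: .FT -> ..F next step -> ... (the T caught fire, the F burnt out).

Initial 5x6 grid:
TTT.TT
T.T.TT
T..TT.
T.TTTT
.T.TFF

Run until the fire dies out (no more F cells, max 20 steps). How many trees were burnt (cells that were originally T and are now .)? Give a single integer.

Step 1: +3 fires, +2 burnt (F count now 3)
Step 2: +2 fires, +3 burnt (F count now 2)
Step 3: +3 fires, +2 burnt (F count now 3)
Step 4: +2 fires, +3 burnt (F count now 2)
Step 5: +1 fires, +2 burnt (F count now 1)
Step 6: +0 fires, +1 burnt (F count now 0)
Fire out after step 6
Initially T: 19, now '.': 22
Total burnt (originally-T cells now '.'): 11

Answer: 11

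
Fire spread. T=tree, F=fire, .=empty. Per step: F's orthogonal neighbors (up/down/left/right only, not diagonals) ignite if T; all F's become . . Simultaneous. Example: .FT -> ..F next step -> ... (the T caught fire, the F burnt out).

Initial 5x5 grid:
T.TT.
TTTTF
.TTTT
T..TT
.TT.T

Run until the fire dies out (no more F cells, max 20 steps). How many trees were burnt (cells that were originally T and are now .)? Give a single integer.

Answer: 14

Derivation:
Step 1: +2 fires, +1 burnt (F count now 2)
Step 2: +4 fires, +2 burnt (F count now 4)
Step 3: +5 fires, +4 burnt (F count now 5)
Step 4: +2 fires, +5 burnt (F count now 2)
Step 5: +1 fires, +2 burnt (F count now 1)
Step 6: +0 fires, +1 burnt (F count now 0)
Fire out after step 6
Initially T: 17, now '.': 22
Total burnt (originally-T cells now '.'): 14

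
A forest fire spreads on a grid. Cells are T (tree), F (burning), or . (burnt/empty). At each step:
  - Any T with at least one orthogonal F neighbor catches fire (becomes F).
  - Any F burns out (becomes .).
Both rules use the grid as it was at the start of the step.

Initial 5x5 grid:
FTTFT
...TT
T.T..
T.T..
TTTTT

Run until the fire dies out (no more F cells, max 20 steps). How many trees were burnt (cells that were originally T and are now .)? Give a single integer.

Step 1: +4 fires, +2 burnt (F count now 4)
Step 2: +1 fires, +4 burnt (F count now 1)
Step 3: +0 fires, +1 burnt (F count now 0)
Fire out after step 3
Initially T: 14, now '.': 16
Total burnt (originally-T cells now '.'): 5

Answer: 5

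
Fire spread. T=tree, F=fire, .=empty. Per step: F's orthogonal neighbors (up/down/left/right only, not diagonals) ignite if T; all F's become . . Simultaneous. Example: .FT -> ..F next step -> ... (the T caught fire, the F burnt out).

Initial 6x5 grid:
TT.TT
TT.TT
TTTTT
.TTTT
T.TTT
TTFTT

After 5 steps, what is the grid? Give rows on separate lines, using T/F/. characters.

Step 1: 3 trees catch fire, 1 burn out
  TT.TT
  TT.TT
  TTTTT
  .TTTT
  T.FTT
  TF.FT
Step 2: 4 trees catch fire, 3 burn out
  TT.TT
  TT.TT
  TTTTT
  .TFTT
  T..FT
  F...F
Step 3: 5 trees catch fire, 4 burn out
  TT.TT
  TT.TT
  TTFTT
  .F.FT
  F...F
  .....
Step 4: 3 trees catch fire, 5 burn out
  TT.TT
  TT.TT
  TF.FT
  ....F
  .....
  .....
Step 5: 4 trees catch fire, 3 burn out
  TT.TT
  TF.FT
  F...F
  .....
  .....
  .....

TT.TT
TF.FT
F...F
.....
.....
.....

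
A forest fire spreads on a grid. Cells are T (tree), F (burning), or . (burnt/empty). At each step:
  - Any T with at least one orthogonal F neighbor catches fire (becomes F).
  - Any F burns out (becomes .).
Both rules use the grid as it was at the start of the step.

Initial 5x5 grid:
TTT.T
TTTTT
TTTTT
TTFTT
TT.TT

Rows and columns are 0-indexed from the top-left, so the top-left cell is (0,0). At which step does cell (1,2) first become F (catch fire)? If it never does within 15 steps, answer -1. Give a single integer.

Step 1: cell (1,2)='T' (+3 fires, +1 burnt)
Step 2: cell (1,2)='F' (+7 fires, +3 burnt)
  -> target ignites at step 2
Step 3: cell (1,2)='.' (+7 fires, +7 burnt)
Step 4: cell (1,2)='.' (+3 fires, +7 burnt)
Step 5: cell (1,2)='.' (+2 fires, +3 burnt)
Step 6: cell (1,2)='.' (+0 fires, +2 burnt)
  fire out at step 6

2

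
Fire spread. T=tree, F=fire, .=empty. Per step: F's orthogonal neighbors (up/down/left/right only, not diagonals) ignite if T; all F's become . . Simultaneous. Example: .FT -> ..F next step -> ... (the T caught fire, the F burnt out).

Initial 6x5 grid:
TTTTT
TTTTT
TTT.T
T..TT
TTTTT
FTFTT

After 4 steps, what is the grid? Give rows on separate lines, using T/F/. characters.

Step 1: 4 trees catch fire, 2 burn out
  TTTTT
  TTTTT
  TTT.T
  T..TT
  FTFTT
  .F.FT
Step 2: 4 trees catch fire, 4 burn out
  TTTTT
  TTTTT
  TTT.T
  F..TT
  .F.FT
  ....F
Step 3: 3 trees catch fire, 4 burn out
  TTTTT
  TTTTT
  FTT.T
  ...FT
  ....F
  .....
Step 4: 3 trees catch fire, 3 burn out
  TTTTT
  FTTTT
  .FT.T
  ....F
  .....
  .....

TTTTT
FTTTT
.FT.T
....F
.....
.....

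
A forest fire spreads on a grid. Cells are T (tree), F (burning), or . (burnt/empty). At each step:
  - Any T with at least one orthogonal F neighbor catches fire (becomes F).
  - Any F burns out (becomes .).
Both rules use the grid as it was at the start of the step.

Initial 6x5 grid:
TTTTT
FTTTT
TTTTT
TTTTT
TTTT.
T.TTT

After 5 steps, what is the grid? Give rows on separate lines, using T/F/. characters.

Step 1: 3 trees catch fire, 1 burn out
  FTTTT
  .FTTT
  FTTTT
  TTTTT
  TTTT.
  T.TTT
Step 2: 4 trees catch fire, 3 burn out
  .FTTT
  ..FTT
  .FTTT
  FTTTT
  TTTT.
  T.TTT
Step 3: 5 trees catch fire, 4 burn out
  ..FTT
  ...FT
  ..FTT
  .FTTT
  FTTT.
  T.TTT
Step 4: 6 trees catch fire, 5 burn out
  ...FT
  ....F
  ...FT
  ..FTT
  .FTT.
  F.TTT
Step 5: 4 trees catch fire, 6 burn out
  ....F
  .....
  ....F
  ...FT
  ..FT.
  ..TTT

....F
.....
....F
...FT
..FT.
..TTT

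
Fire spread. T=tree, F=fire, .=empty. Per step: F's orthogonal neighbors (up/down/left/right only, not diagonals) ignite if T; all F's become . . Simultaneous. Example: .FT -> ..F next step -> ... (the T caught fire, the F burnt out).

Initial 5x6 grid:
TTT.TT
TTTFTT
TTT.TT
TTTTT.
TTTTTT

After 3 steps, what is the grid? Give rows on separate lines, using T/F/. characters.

Step 1: 2 trees catch fire, 1 burn out
  TTT.TT
  TTF.FT
  TTT.TT
  TTTTT.
  TTTTTT
Step 2: 6 trees catch fire, 2 burn out
  TTF.FT
  TF...F
  TTF.FT
  TTTTT.
  TTTTTT
Step 3: 7 trees catch fire, 6 burn out
  TF...F
  F.....
  TF...F
  TTFTF.
  TTTTTT

TF...F
F.....
TF...F
TTFTF.
TTTTTT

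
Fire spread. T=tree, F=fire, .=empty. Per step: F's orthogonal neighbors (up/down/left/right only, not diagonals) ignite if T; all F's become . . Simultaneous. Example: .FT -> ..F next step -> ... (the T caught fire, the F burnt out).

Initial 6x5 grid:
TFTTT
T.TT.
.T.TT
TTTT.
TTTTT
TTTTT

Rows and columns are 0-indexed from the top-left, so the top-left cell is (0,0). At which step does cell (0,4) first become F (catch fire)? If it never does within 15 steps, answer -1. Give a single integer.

Step 1: cell (0,4)='T' (+2 fires, +1 burnt)
Step 2: cell (0,4)='T' (+3 fires, +2 burnt)
Step 3: cell (0,4)='F' (+2 fires, +3 burnt)
  -> target ignites at step 3
Step 4: cell (0,4)='.' (+1 fires, +2 burnt)
Step 5: cell (0,4)='.' (+2 fires, +1 burnt)
Step 6: cell (0,4)='.' (+2 fires, +2 burnt)
Step 7: cell (0,4)='.' (+4 fires, +2 burnt)
Step 8: cell (0,4)='.' (+5 fires, +4 burnt)
Step 9: cell (0,4)='.' (+2 fires, +5 burnt)
Step 10: cell (0,4)='.' (+1 fires, +2 burnt)
Step 11: cell (0,4)='.' (+0 fires, +1 burnt)
  fire out at step 11

3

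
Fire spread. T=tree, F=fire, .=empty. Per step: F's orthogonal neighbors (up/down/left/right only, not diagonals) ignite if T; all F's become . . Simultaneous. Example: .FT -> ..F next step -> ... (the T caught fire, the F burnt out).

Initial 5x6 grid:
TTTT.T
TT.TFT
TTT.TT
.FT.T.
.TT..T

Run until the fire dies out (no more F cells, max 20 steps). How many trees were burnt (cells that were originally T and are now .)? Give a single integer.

Step 1: +6 fires, +2 burnt (F count now 6)
Step 2: +8 fires, +6 burnt (F count now 8)
Step 3: +3 fires, +8 burnt (F count now 3)
Step 4: +1 fires, +3 burnt (F count now 1)
Step 5: +0 fires, +1 burnt (F count now 0)
Fire out after step 5
Initially T: 19, now '.': 29
Total burnt (originally-T cells now '.'): 18

Answer: 18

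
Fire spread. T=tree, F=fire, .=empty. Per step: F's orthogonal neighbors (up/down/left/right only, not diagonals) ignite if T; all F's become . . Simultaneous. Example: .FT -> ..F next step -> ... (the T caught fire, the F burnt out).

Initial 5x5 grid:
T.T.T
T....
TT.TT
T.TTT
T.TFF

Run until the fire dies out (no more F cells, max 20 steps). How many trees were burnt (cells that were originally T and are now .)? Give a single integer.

Step 1: +3 fires, +2 burnt (F count now 3)
Step 2: +3 fires, +3 burnt (F count now 3)
Step 3: +0 fires, +3 burnt (F count now 0)
Fire out after step 3
Initially T: 14, now '.': 17
Total burnt (originally-T cells now '.'): 6

Answer: 6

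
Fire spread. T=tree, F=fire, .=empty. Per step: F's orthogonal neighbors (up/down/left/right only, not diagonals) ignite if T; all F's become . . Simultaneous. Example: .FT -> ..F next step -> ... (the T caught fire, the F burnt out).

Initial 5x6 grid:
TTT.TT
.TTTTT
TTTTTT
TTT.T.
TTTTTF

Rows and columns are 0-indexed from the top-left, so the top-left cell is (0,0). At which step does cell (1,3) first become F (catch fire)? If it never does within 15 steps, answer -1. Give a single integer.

Step 1: cell (1,3)='T' (+1 fires, +1 burnt)
Step 2: cell (1,3)='T' (+2 fires, +1 burnt)
Step 3: cell (1,3)='T' (+2 fires, +2 burnt)
Step 4: cell (1,3)='T' (+5 fires, +2 burnt)
Step 5: cell (1,3)='F' (+6 fires, +5 burnt)
  -> target ignites at step 5
Step 6: cell (1,3)='.' (+4 fires, +6 burnt)
Step 7: cell (1,3)='.' (+3 fires, +4 burnt)
Step 8: cell (1,3)='.' (+1 fires, +3 burnt)
Step 9: cell (1,3)='.' (+1 fires, +1 burnt)
Step 10: cell (1,3)='.' (+0 fires, +1 burnt)
  fire out at step 10

5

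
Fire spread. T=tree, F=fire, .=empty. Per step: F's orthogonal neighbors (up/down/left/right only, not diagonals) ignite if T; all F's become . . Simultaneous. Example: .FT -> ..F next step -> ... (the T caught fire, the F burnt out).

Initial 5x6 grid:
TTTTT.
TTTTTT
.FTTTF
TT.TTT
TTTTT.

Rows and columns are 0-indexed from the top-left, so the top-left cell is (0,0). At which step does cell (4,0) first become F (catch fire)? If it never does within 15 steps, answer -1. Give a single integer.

Step 1: cell (4,0)='T' (+6 fires, +2 burnt)
Step 2: cell (4,0)='T' (+8 fires, +6 burnt)
Step 3: cell (4,0)='F' (+8 fires, +8 burnt)
  -> target ignites at step 3
Step 4: cell (4,0)='.' (+2 fires, +8 burnt)
Step 5: cell (4,0)='.' (+0 fires, +2 burnt)
  fire out at step 5

3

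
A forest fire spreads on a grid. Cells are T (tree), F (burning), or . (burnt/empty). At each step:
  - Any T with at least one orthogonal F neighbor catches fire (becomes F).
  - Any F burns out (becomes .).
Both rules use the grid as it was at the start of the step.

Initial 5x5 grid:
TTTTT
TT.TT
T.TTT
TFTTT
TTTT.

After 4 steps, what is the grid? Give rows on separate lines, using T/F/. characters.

Step 1: 3 trees catch fire, 1 burn out
  TTTTT
  TT.TT
  T.TTT
  F.FTT
  TFTT.
Step 2: 5 trees catch fire, 3 burn out
  TTTTT
  TT.TT
  F.FTT
  ...FT
  F.FT.
Step 3: 4 trees catch fire, 5 burn out
  TTTTT
  FT.TT
  ...FT
  ....F
  ...F.
Step 4: 4 trees catch fire, 4 burn out
  FTTTT
  .F.FT
  ....F
  .....
  .....

FTTTT
.F.FT
....F
.....
.....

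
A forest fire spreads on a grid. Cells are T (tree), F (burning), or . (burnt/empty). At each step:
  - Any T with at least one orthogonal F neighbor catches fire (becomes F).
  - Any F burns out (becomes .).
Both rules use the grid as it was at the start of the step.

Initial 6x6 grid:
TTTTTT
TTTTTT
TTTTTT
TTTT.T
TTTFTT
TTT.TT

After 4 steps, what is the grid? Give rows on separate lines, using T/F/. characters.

Step 1: 3 trees catch fire, 1 burn out
  TTTTTT
  TTTTTT
  TTTTTT
  TTTF.T
  TTF.FT
  TTT.TT
Step 2: 6 trees catch fire, 3 burn out
  TTTTTT
  TTTTTT
  TTTFTT
  TTF..T
  TF...F
  TTF.FT
Step 3: 8 trees catch fire, 6 burn out
  TTTTTT
  TTTFTT
  TTF.FT
  TF...F
  F.....
  TF...F
Step 4: 7 trees catch fire, 8 burn out
  TTTFTT
  TTF.FT
  TF...F
  F.....
  ......
  F.....

TTTFTT
TTF.FT
TF...F
F.....
......
F.....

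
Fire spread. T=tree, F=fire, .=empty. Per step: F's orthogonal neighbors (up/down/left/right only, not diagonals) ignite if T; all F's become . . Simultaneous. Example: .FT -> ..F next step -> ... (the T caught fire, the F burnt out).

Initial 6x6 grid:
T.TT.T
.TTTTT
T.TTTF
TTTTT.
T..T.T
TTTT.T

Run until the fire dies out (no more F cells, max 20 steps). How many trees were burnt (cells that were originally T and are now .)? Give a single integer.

Step 1: +2 fires, +1 burnt (F count now 2)
Step 2: +4 fires, +2 burnt (F count now 4)
Step 3: +3 fires, +4 burnt (F count now 3)
Step 4: +4 fires, +3 burnt (F count now 4)
Step 5: +4 fires, +4 burnt (F count now 4)
Step 6: +2 fires, +4 burnt (F count now 2)
Step 7: +3 fires, +2 burnt (F count now 3)
Step 8: +1 fires, +3 burnt (F count now 1)
Step 9: +0 fires, +1 burnt (F count now 0)
Fire out after step 9
Initially T: 26, now '.': 33
Total burnt (originally-T cells now '.'): 23

Answer: 23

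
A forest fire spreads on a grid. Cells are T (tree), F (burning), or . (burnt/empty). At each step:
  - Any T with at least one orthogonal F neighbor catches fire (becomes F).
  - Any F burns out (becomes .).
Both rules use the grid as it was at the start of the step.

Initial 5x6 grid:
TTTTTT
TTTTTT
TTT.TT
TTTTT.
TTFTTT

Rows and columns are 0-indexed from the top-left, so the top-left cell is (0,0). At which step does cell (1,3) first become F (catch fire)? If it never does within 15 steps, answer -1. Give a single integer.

Step 1: cell (1,3)='T' (+3 fires, +1 burnt)
Step 2: cell (1,3)='T' (+5 fires, +3 burnt)
Step 3: cell (1,3)='T' (+5 fires, +5 burnt)
Step 4: cell (1,3)='F' (+5 fires, +5 burnt)
  -> target ignites at step 4
Step 5: cell (1,3)='.' (+5 fires, +5 burnt)
Step 6: cell (1,3)='.' (+3 fires, +5 burnt)
Step 7: cell (1,3)='.' (+1 fires, +3 burnt)
Step 8: cell (1,3)='.' (+0 fires, +1 burnt)
  fire out at step 8

4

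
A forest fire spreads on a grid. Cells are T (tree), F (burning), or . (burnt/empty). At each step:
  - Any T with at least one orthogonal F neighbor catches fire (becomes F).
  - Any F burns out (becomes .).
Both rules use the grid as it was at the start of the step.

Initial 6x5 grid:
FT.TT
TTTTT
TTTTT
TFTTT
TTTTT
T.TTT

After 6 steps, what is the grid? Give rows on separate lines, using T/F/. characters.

Step 1: 6 trees catch fire, 2 burn out
  .F.TT
  FTTTT
  TFTTT
  F.FTT
  TFTTT
  T.TTT
Step 2: 6 trees catch fire, 6 burn out
  ...TT
  .FTTT
  F.FTT
  ...FT
  F.FTT
  T.TTT
Step 3: 6 trees catch fire, 6 burn out
  ...TT
  ..FTT
  ...FT
  ....F
  ...FT
  F.FTT
Step 4: 4 trees catch fire, 6 burn out
  ...TT
  ...FT
  ....F
  .....
  ....F
  ...FT
Step 5: 3 trees catch fire, 4 burn out
  ...FT
  ....F
  .....
  .....
  .....
  ....F
Step 6: 1 trees catch fire, 3 burn out
  ....F
  .....
  .....
  .....
  .....
  .....

....F
.....
.....
.....
.....
.....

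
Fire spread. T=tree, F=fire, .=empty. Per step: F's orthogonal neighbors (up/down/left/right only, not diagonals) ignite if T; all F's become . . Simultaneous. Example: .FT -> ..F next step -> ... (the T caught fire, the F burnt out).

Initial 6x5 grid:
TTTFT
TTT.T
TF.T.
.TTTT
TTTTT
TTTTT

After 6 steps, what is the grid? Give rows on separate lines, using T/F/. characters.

Step 1: 5 trees catch fire, 2 burn out
  TTF.F
  TFT.T
  F..T.
  .FTTT
  TTTTT
  TTTTT
Step 2: 6 trees catch fire, 5 burn out
  TF...
  F.F.F
  ...T.
  ..FTT
  TFTTT
  TTTTT
Step 3: 5 trees catch fire, 6 burn out
  F....
  .....
  ...T.
  ...FT
  F.FTT
  TFTTT
Step 4: 5 trees catch fire, 5 burn out
  .....
  .....
  ...F.
  ....F
  ...FT
  F.FTT
Step 5: 2 trees catch fire, 5 burn out
  .....
  .....
  .....
  .....
  ....F
  ...FT
Step 6: 1 trees catch fire, 2 burn out
  .....
  .....
  .....
  .....
  .....
  ....F

.....
.....
.....
.....
.....
....F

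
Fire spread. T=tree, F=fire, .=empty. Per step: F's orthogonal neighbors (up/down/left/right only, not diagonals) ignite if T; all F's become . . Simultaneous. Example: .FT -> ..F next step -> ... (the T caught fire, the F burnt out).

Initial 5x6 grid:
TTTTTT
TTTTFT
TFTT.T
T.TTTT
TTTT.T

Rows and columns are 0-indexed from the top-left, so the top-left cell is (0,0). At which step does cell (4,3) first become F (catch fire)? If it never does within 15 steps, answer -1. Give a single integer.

Step 1: cell (4,3)='T' (+6 fires, +2 burnt)
Step 2: cell (4,3)='T' (+9 fires, +6 burnt)
Step 3: cell (4,3)='T' (+6 fires, +9 burnt)
Step 4: cell (4,3)='F' (+4 fires, +6 burnt)
  -> target ignites at step 4
Step 5: cell (4,3)='.' (+0 fires, +4 burnt)
  fire out at step 5

4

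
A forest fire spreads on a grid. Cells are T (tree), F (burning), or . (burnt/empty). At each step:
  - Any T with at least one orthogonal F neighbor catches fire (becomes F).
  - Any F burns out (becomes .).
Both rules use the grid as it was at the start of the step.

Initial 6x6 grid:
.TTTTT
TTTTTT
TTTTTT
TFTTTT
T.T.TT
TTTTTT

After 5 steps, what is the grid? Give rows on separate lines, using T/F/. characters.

Step 1: 3 trees catch fire, 1 burn out
  .TTTTT
  TTTTTT
  TFTTTT
  F.FTTT
  T.T.TT
  TTTTTT
Step 2: 6 trees catch fire, 3 burn out
  .TTTTT
  TFTTTT
  F.FTTT
  ...FTT
  F.F.TT
  TTTTTT
Step 3: 7 trees catch fire, 6 burn out
  .FTTTT
  F.FTTT
  ...FTT
  ....FT
  ....TT
  FTFTTT
Step 4: 7 trees catch fire, 7 burn out
  ..FTTT
  ...FTT
  ....FT
  .....F
  ....FT
  .F.FTT
Step 5: 5 trees catch fire, 7 burn out
  ...FTT
  ....FT
  .....F
  ......
  .....F
  ....FT

...FTT
....FT
.....F
......
.....F
....FT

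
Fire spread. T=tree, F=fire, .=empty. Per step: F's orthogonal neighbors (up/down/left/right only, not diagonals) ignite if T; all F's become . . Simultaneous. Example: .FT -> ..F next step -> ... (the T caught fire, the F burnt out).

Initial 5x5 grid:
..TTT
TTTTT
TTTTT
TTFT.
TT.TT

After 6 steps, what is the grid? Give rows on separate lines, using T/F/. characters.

Step 1: 3 trees catch fire, 1 burn out
  ..TTT
  TTTTT
  TTFTT
  TF.F.
  TT.TT
Step 2: 6 trees catch fire, 3 burn out
  ..TTT
  TTFTT
  TF.FT
  F....
  TF.FT
Step 3: 7 trees catch fire, 6 burn out
  ..FTT
  TF.FT
  F...F
  .....
  F...F
Step 4: 3 trees catch fire, 7 burn out
  ...FT
  F...F
  .....
  .....
  .....
Step 5: 1 trees catch fire, 3 burn out
  ....F
  .....
  .....
  .....
  .....
Step 6: 0 trees catch fire, 1 burn out
  .....
  .....
  .....
  .....
  .....

.....
.....
.....
.....
.....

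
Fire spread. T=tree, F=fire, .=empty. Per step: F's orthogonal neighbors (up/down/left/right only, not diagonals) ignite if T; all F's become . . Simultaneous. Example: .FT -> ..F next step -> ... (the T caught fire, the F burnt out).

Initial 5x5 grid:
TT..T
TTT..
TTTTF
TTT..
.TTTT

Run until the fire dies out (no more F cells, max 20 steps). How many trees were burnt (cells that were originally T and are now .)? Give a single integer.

Answer: 16

Derivation:
Step 1: +1 fires, +1 burnt (F count now 1)
Step 2: +1 fires, +1 burnt (F count now 1)
Step 3: +3 fires, +1 burnt (F count now 3)
Step 4: +4 fires, +3 burnt (F count now 4)
Step 5: +5 fires, +4 burnt (F count now 5)
Step 6: +2 fires, +5 burnt (F count now 2)
Step 7: +0 fires, +2 burnt (F count now 0)
Fire out after step 7
Initially T: 17, now '.': 24
Total burnt (originally-T cells now '.'): 16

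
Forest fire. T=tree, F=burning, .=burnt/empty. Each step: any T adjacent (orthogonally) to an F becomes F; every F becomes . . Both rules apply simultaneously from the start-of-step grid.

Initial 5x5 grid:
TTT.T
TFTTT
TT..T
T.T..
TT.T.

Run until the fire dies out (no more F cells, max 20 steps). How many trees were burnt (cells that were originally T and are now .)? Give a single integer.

Step 1: +4 fires, +1 burnt (F count now 4)
Step 2: +4 fires, +4 burnt (F count now 4)
Step 3: +2 fires, +4 burnt (F count now 2)
Step 4: +3 fires, +2 burnt (F count now 3)
Step 5: +1 fires, +3 burnt (F count now 1)
Step 6: +0 fires, +1 burnt (F count now 0)
Fire out after step 6
Initially T: 16, now '.': 23
Total burnt (originally-T cells now '.'): 14

Answer: 14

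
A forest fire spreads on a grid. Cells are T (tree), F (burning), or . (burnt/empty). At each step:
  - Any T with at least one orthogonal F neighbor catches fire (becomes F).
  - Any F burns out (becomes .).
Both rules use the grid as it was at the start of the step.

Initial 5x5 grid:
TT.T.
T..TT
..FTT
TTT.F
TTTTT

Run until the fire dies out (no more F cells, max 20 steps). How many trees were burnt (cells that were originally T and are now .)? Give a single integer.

Answer: 13

Derivation:
Step 1: +4 fires, +2 burnt (F count now 4)
Step 2: +5 fires, +4 burnt (F count now 5)
Step 3: +3 fires, +5 burnt (F count now 3)
Step 4: +1 fires, +3 burnt (F count now 1)
Step 5: +0 fires, +1 burnt (F count now 0)
Fire out after step 5
Initially T: 16, now '.': 22
Total burnt (originally-T cells now '.'): 13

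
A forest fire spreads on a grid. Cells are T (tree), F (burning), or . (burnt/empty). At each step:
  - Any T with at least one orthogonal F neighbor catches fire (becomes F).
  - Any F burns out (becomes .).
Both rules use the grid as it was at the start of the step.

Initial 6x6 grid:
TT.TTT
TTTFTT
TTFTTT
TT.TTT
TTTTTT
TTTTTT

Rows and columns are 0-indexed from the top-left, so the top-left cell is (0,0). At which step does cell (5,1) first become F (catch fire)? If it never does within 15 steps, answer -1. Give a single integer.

Step 1: cell (5,1)='T' (+5 fires, +2 burnt)
Step 2: cell (5,1)='T' (+7 fires, +5 burnt)
Step 3: cell (5,1)='T' (+8 fires, +7 burnt)
Step 4: cell (5,1)='F' (+7 fires, +8 burnt)
  -> target ignites at step 4
Step 5: cell (5,1)='.' (+4 fires, +7 burnt)
Step 6: cell (5,1)='.' (+1 fires, +4 burnt)
Step 7: cell (5,1)='.' (+0 fires, +1 burnt)
  fire out at step 7

4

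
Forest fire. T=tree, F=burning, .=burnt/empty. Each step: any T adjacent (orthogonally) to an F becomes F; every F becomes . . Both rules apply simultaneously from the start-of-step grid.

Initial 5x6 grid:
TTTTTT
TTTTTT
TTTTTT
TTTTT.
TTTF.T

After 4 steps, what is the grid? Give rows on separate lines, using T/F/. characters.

Step 1: 2 trees catch fire, 1 burn out
  TTTTTT
  TTTTTT
  TTTTTT
  TTTFT.
  TTF..T
Step 2: 4 trees catch fire, 2 burn out
  TTTTTT
  TTTTTT
  TTTFTT
  TTF.F.
  TF...T
Step 3: 5 trees catch fire, 4 burn out
  TTTTTT
  TTTFTT
  TTF.FT
  TF....
  F....T
Step 4: 6 trees catch fire, 5 burn out
  TTTFTT
  TTF.FT
  TF...F
  F.....
  .....T

TTTFTT
TTF.FT
TF...F
F.....
.....T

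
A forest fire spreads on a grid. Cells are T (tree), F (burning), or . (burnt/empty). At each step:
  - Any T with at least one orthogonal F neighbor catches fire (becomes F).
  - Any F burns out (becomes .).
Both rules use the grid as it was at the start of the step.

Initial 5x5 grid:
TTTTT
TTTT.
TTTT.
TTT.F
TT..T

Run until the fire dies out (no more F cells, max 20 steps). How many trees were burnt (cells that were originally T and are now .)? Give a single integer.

Answer: 1

Derivation:
Step 1: +1 fires, +1 burnt (F count now 1)
Step 2: +0 fires, +1 burnt (F count now 0)
Fire out after step 2
Initially T: 19, now '.': 7
Total burnt (originally-T cells now '.'): 1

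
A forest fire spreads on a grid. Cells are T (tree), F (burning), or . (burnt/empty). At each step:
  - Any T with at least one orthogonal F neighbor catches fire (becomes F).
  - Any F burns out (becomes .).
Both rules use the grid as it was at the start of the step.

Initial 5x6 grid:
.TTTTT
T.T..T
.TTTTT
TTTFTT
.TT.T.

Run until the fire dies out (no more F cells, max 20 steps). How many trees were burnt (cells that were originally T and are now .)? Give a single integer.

Step 1: +3 fires, +1 burnt (F count now 3)
Step 2: +6 fires, +3 burnt (F count now 6)
Step 3: +5 fires, +6 burnt (F count now 5)
Step 4: +2 fires, +5 burnt (F count now 2)
Step 5: +3 fires, +2 burnt (F count now 3)
Step 6: +1 fires, +3 burnt (F count now 1)
Step 7: +0 fires, +1 burnt (F count now 0)
Fire out after step 7
Initially T: 21, now '.': 29
Total burnt (originally-T cells now '.'): 20

Answer: 20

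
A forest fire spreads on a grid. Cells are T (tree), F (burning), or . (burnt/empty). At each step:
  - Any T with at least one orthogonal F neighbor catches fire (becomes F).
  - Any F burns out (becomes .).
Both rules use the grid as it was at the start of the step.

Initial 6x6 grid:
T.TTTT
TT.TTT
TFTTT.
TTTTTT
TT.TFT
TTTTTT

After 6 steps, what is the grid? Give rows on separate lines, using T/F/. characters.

Step 1: 8 trees catch fire, 2 burn out
  T.TTTT
  TF.TTT
  F.FTT.
  TFTTFT
  TT.F.F
  TTTTFT
Step 2: 10 trees catch fire, 8 burn out
  T.TTTT
  F..TTT
  ...FF.
  F.FF.F
  TF....
  TTTF.F
Step 3: 6 trees catch fire, 10 burn out
  F.TTTT
  ...FFT
  ......
  ......
  F.....
  TFF...
Step 4: 4 trees catch fire, 6 burn out
  ..TFFT
  .....F
  ......
  ......
  ......
  F.....
Step 5: 2 trees catch fire, 4 burn out
  ..F..F
  ......
  ......
  ......
  ......
  ......
Step 6: 0 trees catch fire, 2 burn out
  ......
  ......
  ......
  ......
  ......
  ......

......
......
......
......
......
......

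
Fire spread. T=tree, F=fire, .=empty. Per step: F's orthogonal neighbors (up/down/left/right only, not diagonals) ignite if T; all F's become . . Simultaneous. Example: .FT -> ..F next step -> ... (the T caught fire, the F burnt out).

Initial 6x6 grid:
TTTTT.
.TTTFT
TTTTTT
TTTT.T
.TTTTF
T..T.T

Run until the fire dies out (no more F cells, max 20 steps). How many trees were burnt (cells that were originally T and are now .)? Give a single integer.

Step 1: +7 fires, +2 burnt (F count now 7)
Step 2: +5 fires, +7 burnt (F count now 5)
Step 3: +6 fires, +5 burnt (F count now 6)
Step 4: +4 fires, +6 burnt (F count now 4)
Step 5: +3 fires, +4 burnt (F count now 3)
Step 6: +1 fires, +3 burnt (F count now 1)
Step 7: +0 fires, +1 burnt (F count now 0)
Fire out after step 7
Initially T: 27, now '.': 35
Total burnt (originally-T cells now '.'): 26

Answer: 26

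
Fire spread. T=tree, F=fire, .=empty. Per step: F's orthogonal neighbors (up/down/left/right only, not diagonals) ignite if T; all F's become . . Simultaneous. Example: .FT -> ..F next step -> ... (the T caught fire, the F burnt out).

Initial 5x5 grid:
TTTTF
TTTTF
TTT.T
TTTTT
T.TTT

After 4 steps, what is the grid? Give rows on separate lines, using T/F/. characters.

Step 1: 3 trees catch fire, 2 burn out
  TTTF.
  TTTF.
  TTT.F
  TTTTT
  T.TTT
Step 2: 3 trees catch fire, 3 burn out
  TTF..
  TTF..
  TTT..
  TTTTF
  T.TTT
Step 3: 5 trees catch fire, 3 burn out
  TF...
  TF...
  TTF..
  TTTF.
  T.TTF
Step 4: 5 trees catch fire, 5 burn out
  F....
  F....
  TF...
  TTF..
  T.TF.

F....
F....
TF...
TTF..
T.TF.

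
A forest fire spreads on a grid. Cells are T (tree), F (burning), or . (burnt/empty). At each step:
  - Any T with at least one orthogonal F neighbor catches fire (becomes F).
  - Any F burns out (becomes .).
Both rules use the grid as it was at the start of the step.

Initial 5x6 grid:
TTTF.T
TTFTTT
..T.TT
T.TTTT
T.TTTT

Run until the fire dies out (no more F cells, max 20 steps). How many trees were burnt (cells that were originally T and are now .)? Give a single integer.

Answer: 20

Derivation:
Step 1: +4 fires, +2 burnt (F count now 4)
Step 2: +4 fires, +4 burnt (F count now 4)
Step 3: +5 fires, +4 burnt (F count now 5)
Step 4: +4 fires, +5 burnt (F count now 4)
Step 5: +2 fires, +4 burnt (F count now 2)
Step 6: +1 fires, +2 burnt (F count now 1)
Step 7: +0 fires, +1 burnt (F count now 0)
Fire out after step 7
Initially T: 22, now '.': 28
Total burnt (originally-T cells now '.'): 20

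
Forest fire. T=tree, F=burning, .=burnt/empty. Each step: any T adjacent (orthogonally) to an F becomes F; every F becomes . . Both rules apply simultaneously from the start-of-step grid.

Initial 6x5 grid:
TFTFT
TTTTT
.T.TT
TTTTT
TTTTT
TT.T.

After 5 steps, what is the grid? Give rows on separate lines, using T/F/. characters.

Step 1: 5 trees catch fire, 2 burn out
  F.F.F
  TFTFT
  .T.TT
  TTTTT
  TTTTT
  TT.T.
Step 2: 5 trees catch fire, 5 burn out
  .....
  F.F.F
  .F.FT
  TTTTT
  TTTTT
  TT.T.
Step 3: 3 trees catch fire, 5 burn out
  .....
  .....
  ....F
  TFTFT
  TTTTT
  TT.T.
Step 4: 5 trees catch fire, 3 burn out
  .....
  .....
  .....
  F.F.F
  TFTFT
  TT.T.
Step 5: 5 trees catch fire, 5 burn out
  .....
  .....
  .....
  .....
  F.F.F
  TF.F.

.....
.....
.....
.....
F.F.F
TF.F.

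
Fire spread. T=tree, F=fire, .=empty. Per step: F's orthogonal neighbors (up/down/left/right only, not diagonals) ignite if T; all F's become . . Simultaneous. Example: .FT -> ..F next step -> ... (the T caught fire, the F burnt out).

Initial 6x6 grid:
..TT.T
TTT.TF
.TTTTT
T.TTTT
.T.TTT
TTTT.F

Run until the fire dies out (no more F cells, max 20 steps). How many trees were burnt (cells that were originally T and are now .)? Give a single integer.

Answer: 24

Derivation:
Step 1: +4 fires, +2 burnt (F count now 4)
Step 2: +3 fires, +4 burnt (F count now 3)
Step 3: +3 fires, +3 burnt (F count now 3)
Step 4: +3 fires, +3 burnt (F count now 3)
Step 5: +4 fires, +3 burnt (F count now 4)
Step 6: +3 fires, +4 burnt (F count now 3)
Step 7: +4 fires, +3 burnt (F count now 4)
Step 8: +0 fires, +4 burnt (F count now 0)
Fire out after step 8
Initially T: 25, now '.': 35
Total burnt (originally-T cells now '.'): 24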